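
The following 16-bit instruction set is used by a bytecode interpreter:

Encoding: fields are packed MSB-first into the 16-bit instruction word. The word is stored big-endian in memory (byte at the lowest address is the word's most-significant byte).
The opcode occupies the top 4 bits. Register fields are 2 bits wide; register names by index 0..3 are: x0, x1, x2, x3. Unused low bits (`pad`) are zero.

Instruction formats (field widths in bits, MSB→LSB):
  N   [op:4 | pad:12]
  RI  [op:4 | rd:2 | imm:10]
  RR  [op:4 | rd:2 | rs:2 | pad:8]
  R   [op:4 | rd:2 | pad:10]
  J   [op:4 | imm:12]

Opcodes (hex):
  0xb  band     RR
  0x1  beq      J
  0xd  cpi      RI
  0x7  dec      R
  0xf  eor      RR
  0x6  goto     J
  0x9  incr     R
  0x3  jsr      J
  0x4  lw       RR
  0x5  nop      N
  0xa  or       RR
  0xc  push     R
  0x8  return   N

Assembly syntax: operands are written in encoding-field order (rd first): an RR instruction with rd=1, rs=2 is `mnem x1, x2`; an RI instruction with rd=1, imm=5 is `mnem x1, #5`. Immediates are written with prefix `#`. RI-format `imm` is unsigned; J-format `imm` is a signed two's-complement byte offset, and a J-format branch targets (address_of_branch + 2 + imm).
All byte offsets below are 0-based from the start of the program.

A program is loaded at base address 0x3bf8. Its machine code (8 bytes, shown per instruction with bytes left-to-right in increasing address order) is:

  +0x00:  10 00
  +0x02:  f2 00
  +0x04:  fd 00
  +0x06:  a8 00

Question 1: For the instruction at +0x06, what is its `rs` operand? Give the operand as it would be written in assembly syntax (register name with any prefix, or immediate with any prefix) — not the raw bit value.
+0x06: a8 00 ⇒ word 0xa800 (big)
  top 4b → 0xa → or [RR]
  [11:10] rd=2 = x2
  [9:8] rs=0 = x0

x0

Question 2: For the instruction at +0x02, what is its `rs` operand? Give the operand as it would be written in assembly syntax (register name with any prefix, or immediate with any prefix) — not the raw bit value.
x2

@+02  big-endian(f2 00) = 0xf200
  op=0xf200>>12=0xf ⇒ eor (RR)
  rd@[11:10]=0x0 ⇒ x0
  rs@[9:8]=0x2 ⇒ x2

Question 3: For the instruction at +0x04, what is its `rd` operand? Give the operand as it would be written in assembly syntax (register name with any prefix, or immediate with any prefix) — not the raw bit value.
+0x04: fd 00 ⇒ word 0xfd00 (big)
  opcode bits[15:12]=0xf: eor/RR
  rd: (w>>10)&0x3=0x3 → x3
  rs: (w>>8)&0x3=0x1 → x1

x3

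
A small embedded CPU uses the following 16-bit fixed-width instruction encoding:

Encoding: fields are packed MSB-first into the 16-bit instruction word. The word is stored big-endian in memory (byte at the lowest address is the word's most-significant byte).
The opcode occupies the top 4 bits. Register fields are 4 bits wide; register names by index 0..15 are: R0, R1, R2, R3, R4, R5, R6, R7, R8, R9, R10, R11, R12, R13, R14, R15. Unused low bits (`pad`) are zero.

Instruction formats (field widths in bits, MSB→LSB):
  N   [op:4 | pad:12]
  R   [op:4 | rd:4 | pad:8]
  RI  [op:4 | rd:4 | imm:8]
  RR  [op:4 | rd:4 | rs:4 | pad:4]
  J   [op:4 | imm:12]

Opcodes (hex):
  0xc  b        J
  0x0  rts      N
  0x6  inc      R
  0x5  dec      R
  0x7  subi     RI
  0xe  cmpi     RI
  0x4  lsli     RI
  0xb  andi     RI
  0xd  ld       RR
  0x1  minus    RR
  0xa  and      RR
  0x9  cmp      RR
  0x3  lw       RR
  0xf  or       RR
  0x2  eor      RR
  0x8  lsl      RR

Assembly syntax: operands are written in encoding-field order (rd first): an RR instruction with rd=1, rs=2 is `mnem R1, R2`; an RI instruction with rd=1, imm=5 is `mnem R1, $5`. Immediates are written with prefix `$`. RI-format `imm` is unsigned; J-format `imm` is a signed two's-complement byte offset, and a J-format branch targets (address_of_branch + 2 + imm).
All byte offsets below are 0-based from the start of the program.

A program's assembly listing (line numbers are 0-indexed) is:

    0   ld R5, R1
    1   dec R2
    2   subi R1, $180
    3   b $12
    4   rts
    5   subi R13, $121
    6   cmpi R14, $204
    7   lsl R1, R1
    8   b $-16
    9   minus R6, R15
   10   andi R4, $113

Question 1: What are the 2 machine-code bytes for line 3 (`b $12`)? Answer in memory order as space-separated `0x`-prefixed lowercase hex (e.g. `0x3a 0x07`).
0xc0 0x0c

line 3 (b): pack op=0xc:4|imm=12:12 = 0xc00c; big→ c0 0c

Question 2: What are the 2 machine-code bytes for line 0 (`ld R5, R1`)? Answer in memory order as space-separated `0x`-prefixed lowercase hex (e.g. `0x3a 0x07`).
0xd5 0x10

0. ld fields op=0xd:4|rd=5:4|rs=1:4|pad=0:4 → word d510h → d5 10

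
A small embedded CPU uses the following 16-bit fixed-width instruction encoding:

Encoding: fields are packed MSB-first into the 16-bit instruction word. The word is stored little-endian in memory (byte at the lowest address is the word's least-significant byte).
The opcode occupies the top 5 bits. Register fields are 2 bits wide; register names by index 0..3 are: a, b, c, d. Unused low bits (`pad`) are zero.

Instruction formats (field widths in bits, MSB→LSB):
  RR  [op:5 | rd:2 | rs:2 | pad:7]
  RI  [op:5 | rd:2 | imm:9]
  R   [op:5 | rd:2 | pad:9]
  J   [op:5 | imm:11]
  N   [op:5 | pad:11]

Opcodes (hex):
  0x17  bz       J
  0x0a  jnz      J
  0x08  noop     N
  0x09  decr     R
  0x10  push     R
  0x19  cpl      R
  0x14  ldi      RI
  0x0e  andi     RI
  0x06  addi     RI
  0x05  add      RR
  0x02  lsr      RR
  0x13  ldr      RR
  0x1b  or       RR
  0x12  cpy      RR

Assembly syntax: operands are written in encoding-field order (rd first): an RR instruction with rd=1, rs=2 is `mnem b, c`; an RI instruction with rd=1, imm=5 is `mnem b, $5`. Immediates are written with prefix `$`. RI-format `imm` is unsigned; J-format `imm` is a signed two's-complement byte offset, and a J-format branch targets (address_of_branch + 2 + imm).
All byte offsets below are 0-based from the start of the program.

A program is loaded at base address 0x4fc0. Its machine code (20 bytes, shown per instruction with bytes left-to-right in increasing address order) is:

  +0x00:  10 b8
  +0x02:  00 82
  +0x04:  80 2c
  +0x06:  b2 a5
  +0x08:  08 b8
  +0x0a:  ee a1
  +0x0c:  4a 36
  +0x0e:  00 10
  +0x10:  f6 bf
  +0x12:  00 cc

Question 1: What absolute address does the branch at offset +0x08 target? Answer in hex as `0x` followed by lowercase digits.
@+08  little-endian(08 b8) = 0xb808
  top 5b → 0x17 → bz [J]
  imm@[10:0]=0x8 ⇒ $8
  target = base 0x4fc0 + off 0x08 + 2 + imm 8 = 0x4fd2

0x4fd2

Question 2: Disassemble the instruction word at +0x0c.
addi d, $74

off 0x0c: read 4a 36 as little → 0x364a
  op=0x364a>>11=0x6 ⇒ addi (RI)
  [10:9] rd=3 = d
  [8:0] imm=74 = $74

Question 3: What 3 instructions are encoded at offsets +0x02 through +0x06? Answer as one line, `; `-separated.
[02] 00 82 → 0x8200
  op=0x8200>>11=0x10 ⇒ push (R)
  [10:9] rd=1 = b
[04] 80 2c → 0x2c80
  op=0x2c80>>11=0x5 ⇒ add (RR)
  [10:9] rd=2 = c
  [8:7] rs=1 = b
[06] b2 a5 → 0xa5b2
  op=0xa5b2>>11=0x14 ⇒ ldi (RI)
  [10:9] rd=2 = c
  [8:0] imm=434 = $434

push b; add c, b; ldi c, $434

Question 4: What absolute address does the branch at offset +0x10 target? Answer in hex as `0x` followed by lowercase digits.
0x4fc8

[10] f6 bf → 0xbff6
  opcode bits[15:11]=0x17: bz/J
  [10:0] imm=2038 (s11→-10) = $-10
  target = base 0x4fc0 + off 0x10 + 2 + imm -10 = 0x4fc8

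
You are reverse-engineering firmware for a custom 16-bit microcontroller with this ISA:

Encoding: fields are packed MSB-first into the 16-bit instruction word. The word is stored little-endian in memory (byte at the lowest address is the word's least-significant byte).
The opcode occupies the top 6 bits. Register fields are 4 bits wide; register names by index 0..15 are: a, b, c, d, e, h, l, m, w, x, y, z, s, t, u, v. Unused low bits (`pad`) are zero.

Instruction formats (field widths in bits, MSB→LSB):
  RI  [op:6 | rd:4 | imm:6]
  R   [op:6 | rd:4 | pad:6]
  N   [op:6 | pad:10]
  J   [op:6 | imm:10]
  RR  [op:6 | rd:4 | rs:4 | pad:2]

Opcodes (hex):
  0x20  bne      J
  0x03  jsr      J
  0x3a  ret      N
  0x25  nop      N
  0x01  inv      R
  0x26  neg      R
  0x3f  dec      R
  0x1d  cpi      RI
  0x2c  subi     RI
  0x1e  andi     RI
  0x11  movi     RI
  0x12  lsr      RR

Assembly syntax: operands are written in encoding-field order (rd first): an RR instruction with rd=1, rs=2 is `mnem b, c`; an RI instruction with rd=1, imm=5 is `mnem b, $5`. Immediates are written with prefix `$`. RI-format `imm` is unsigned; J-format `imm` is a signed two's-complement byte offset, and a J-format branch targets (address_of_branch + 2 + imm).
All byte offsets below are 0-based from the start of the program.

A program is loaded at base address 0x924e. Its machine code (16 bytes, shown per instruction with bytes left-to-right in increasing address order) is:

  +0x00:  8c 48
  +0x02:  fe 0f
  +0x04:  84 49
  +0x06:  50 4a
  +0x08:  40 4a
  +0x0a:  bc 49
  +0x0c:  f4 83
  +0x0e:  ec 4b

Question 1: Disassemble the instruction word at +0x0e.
[0e] ec 4b → 0x4bec
  top 6b → 0x12 → lsr [RR]
  [9:6] rd=15 = v
  [5:2] rs=11 = z

lsr v, z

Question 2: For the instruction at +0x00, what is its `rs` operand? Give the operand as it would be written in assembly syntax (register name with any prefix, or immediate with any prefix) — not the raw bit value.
@+00  little-endian(8c 48) = 0x488c
  opcode bits[15:10]=0x12: lsr/RR
  rd@[9:6]=0x2 ⇒ c
  rs@[5:2]=0x3 ⇒ d

d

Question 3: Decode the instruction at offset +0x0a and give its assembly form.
off 0x0a: read bc 49 as little → 0x49bc
  op=0x49bc>>10=0x12 ⇒ lsr (RR)
  rd@[9:6]=0x6 ⇒ l
  rs@[5:2]=0xf ⇒ v

lsr l, v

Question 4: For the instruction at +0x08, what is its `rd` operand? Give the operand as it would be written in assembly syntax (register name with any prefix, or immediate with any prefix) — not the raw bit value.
x

+0x08: 40 4a ⇒ word 0x4a40 (little)
  op=0x4a40>>10=0x12 ⇒ lsr (RR)
  [9:6] rd=9 = x
  [5:2] rs=0 = a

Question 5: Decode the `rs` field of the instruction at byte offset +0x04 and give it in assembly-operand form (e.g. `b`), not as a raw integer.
b

[04] 84 49 → 0x4984
  top 6b → 0x12 → lsr [RR]
  rd: (w>>6)&0xf=0x6 → l
  rs: (w>>2)&0xf=0x1 → b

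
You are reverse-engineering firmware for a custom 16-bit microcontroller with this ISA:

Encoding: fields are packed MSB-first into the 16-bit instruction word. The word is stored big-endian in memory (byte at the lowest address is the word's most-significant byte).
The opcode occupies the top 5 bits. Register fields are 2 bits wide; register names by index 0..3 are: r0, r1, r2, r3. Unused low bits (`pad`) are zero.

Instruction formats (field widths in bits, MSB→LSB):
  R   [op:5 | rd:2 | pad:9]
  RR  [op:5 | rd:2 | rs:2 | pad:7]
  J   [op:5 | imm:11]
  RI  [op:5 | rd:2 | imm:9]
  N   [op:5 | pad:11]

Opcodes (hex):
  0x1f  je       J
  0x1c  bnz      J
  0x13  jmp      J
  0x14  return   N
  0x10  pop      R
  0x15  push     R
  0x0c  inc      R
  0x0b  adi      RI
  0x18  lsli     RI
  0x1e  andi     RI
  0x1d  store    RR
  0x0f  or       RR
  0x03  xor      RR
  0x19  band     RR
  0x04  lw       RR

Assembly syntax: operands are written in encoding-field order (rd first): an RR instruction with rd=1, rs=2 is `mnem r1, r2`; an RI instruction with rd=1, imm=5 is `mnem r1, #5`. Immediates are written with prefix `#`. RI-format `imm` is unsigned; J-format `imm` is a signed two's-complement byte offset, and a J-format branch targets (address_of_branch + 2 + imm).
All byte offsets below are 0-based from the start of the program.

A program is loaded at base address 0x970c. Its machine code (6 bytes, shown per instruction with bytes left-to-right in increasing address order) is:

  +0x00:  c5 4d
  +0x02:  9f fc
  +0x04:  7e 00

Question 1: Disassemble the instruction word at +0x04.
or r3, r0

off 0x04: read 7e 00 as big → 0x7e00
  top 5b → 0xf → or [RR]
  rd: (w>>9)&0x3=0x3 → r3
  rs: (w>>7)&0x3=0x0 → r0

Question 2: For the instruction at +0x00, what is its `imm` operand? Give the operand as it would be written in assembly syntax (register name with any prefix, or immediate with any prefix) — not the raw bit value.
#333

off 0x00: read c5 4d as big → 0xc54d
  opcode bits[15:11]=0x18: lsli/RI
  rd: (w>>9)&0x3=0x2 → r2
  imm: (w>>0)&0x1ff=0x14d → #333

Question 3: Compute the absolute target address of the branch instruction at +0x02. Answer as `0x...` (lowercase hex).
0x970c

@+02  big-endian(9f fc) = 0x9ffc
  opcode bits[15:11]=0x13: jmp/J
  imm: (w>>0)&0x7ff=0x7fc (s11→-4) → #-4
  target = base 0x970c + off 0x02 + 2 + imm -4 = 0x970c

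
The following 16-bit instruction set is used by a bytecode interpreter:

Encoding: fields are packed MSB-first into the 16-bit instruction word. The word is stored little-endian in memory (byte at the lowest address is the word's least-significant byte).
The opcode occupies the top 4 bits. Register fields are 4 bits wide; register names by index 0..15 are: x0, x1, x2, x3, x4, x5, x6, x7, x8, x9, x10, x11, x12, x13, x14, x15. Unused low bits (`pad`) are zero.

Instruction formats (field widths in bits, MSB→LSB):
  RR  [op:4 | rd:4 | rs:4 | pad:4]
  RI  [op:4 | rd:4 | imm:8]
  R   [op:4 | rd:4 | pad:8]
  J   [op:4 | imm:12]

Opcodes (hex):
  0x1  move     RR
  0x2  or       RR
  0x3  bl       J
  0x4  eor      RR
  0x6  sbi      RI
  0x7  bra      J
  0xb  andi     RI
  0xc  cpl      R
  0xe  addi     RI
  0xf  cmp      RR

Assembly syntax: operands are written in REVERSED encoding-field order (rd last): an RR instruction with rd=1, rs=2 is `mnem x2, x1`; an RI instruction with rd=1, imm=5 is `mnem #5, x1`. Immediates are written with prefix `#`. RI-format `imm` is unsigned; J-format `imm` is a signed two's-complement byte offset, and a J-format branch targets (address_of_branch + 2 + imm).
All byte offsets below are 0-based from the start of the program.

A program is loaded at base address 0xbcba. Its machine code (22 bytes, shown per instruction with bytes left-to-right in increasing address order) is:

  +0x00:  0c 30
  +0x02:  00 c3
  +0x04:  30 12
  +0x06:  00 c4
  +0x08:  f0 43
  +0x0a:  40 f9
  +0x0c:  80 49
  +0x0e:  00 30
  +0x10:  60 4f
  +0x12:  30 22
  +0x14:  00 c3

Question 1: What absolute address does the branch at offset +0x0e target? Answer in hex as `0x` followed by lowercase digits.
@+0e  little-endian(00 30) = 0x3000
  op=0x3000>>12=0x3 ⇒ bl (J)
  [11:0] imm=0 = #0
  target = base 0xbcba + off 0x0e + 2 + imm 0 = 0xbcca

0xbcca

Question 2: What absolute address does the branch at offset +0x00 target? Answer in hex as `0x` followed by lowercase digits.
0xbcc8

[00] 0c 30 → 0x300c
  opcode bits[15:12]=0x3: bl/J
  [11:0] imm=12 = #12
  target = base 0xbcba + off 0x00 + 2 + imm 12 = 0xbcc8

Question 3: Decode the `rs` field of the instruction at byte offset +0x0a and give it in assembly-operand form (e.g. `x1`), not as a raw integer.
x4

+0x0a: 40 f9 ⇒ word 0xf940 (little)
  top 4b → 0xf → cmp [RR]
  rd@[11:8]=0x9 ⇒ x9
  rs@[7:4]=0x4 ⇒ x4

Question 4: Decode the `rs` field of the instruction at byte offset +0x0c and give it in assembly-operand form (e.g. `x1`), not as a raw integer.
x8

[0c] 80 49 → 0x4980
  top 4b → 0x4 → eor [RR]
  rd@[11:8]=0x9 ⇒ x9
  rs@[7:4]=0x8 ⇒ x8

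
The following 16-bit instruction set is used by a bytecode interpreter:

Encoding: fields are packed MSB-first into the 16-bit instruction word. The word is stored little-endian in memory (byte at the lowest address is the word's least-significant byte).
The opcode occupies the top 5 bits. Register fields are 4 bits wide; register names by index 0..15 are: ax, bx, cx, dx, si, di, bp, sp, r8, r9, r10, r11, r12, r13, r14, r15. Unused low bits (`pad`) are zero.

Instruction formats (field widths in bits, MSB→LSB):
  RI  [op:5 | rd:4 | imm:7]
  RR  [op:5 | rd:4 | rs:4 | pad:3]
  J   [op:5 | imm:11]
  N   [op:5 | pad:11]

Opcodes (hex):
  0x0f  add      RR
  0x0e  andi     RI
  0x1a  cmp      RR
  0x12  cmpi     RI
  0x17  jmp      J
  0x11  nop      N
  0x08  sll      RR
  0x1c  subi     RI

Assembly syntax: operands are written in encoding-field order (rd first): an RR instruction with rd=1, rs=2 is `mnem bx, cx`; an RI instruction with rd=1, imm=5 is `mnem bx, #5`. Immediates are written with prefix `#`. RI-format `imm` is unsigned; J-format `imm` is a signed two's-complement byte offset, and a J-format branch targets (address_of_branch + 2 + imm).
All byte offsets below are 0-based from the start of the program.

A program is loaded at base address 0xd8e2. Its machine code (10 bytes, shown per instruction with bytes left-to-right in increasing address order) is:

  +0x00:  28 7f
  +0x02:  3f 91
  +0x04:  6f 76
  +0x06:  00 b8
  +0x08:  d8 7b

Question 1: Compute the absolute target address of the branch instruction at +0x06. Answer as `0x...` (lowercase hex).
0xd8ea

+0x06: 00 b8 ⇒ word 0xb800 (little)
  top 5b → 0x17 → jmp [J]
  imm: (w>>0)&0x7ff=0x0 → #0
  target = base 0xd8e2 + off 0x06 + 2 + imm 0 = 0xd8ea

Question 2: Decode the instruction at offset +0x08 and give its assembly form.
add sp, r11

off 0x08: read d8 7b as little → 0x7bd8
  op=0x7bd8>>11=0xf ⇒ add (RR)
  rd@[10:7]=0x7 ⇒ sp
  rs@[6:3]=0xb ⇒ r11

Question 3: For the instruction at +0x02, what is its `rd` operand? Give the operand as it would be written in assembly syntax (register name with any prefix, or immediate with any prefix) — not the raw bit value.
off 0x02: read 3f 91 as little → 0x913f
  opcode bits[15:11]=0x12: cmpi/RI
  rd@[10:7]=0x2 ⇒ cx
  imm@[6:0]=0x3f ⇒ #63

cx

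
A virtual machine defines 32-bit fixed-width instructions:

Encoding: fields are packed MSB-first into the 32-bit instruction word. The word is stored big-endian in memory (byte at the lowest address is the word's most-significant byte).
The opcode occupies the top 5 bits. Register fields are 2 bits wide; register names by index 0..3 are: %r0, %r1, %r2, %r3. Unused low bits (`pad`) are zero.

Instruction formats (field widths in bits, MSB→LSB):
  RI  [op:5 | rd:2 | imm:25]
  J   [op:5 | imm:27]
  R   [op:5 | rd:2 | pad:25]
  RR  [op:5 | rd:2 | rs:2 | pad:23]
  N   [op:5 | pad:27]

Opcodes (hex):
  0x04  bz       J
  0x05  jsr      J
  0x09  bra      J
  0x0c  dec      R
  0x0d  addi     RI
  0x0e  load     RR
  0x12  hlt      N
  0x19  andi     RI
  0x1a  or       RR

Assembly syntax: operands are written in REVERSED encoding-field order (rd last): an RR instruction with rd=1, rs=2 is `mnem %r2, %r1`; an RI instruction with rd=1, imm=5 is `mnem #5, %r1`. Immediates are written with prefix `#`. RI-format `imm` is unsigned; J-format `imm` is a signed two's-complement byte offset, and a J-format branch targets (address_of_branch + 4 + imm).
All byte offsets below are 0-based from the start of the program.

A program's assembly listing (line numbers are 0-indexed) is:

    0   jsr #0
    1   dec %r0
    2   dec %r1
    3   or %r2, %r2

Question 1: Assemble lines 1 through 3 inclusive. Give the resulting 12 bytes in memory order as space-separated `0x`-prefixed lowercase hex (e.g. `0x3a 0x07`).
L1: dec op=0xc:5|rd=0:2|pad=0:25 ⇒ 0x60000000 ⇒ big 60 00 00 00
L2: dec op=0xc:5|rd=1:2|pad=0:25 ⇒ 0x62000000 ⇒ big 62 00 00 00
L3: or op=0x1a:5|rd=2:2|rs=2:2|pad=0:23 ⇒ 0xd5000000 ⇒ big d5 00 00 00

0x60 0x00 0x00 0x00 0x62 0x00 0x00 0x00 0xd5 0x00 0x00 0x00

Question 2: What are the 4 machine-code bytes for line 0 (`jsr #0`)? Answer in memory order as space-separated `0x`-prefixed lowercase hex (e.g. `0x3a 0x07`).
0x28 0x00 0x00 0x00

line 0 (jsr): pack op=0x5:5|imm=0:27 = 0x28000000; big→ 28 00 00 00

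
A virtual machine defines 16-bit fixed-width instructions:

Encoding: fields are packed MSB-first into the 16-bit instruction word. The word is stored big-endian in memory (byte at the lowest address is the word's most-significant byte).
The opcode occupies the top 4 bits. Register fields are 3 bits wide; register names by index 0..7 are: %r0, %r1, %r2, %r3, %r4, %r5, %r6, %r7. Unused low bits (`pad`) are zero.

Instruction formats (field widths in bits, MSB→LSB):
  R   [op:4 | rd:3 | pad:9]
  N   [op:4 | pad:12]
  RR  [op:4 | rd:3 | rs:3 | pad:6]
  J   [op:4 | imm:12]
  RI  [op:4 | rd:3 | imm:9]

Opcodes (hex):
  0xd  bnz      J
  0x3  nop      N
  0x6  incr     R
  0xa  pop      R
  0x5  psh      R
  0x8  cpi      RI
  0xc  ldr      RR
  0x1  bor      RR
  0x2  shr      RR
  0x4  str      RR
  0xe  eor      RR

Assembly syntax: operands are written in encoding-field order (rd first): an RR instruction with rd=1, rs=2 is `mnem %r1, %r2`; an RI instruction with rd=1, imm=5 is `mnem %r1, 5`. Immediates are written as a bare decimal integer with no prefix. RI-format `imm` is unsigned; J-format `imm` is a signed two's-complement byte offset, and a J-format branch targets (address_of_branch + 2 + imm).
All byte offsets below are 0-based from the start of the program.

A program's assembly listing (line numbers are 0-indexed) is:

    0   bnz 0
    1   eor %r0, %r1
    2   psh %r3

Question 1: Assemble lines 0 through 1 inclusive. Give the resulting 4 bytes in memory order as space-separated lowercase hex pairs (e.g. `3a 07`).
d0 00 e0 40

line 0 (bnz): pack op=0xd:4|imm=0:12 = 0xd000; big→ d0 00
line 1 (eor): pack op=0xe:4|rd=0:3|rs=1:3|pad=0:6 = 0xe040; big→ e0 40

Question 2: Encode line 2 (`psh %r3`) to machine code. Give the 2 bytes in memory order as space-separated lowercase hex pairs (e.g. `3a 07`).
2. psh fields op=0x5:4|rd=3:3|pad=0:9 → word 5600h → 56 00

56 00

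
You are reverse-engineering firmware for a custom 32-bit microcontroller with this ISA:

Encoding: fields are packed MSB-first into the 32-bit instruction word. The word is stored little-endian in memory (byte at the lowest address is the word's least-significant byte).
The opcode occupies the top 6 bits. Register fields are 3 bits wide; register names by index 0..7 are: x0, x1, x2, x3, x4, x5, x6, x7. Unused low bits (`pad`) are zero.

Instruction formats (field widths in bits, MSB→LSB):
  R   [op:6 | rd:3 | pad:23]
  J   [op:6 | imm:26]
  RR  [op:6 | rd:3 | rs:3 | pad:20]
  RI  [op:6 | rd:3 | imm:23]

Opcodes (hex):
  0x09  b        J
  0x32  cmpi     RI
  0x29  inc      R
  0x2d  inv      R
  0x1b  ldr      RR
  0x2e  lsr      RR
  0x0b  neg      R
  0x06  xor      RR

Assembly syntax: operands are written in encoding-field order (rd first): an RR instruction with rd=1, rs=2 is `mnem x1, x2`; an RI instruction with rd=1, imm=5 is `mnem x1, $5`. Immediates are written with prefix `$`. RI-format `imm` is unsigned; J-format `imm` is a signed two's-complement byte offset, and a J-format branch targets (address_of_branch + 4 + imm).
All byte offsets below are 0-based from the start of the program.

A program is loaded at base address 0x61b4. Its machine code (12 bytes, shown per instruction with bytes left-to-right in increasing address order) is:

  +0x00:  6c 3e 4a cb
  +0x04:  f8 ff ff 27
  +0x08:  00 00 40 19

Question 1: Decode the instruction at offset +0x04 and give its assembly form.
b $-8

[04] f8 ff ff 27 → 0x27fffff8
  op=0x27fffff8>>26=0x9 ⇒ b (J)
  imm: (w>>0)&0x3ffffff=0x3fffff8 (s26→-8) → $-8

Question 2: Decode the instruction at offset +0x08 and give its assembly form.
xor x2, x4

off 0x08: read 00 00 40 19 as little → 0x19400000
  op=0x19400000>>26=0x6 ⇒ xor (RR)
  rd@[25:23]=0x2 ⇒ x2
  rs@[22:20]=0x4 ⇒ x4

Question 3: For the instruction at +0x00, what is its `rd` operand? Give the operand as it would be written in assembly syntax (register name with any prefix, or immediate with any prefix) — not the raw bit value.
off 0x00: read 6c 3e 4a cb as little → 0xcb4a3e6c
  opcode bits[31:26]=0x32: cmpi/RI
  rd: (w>>23)&0x7=0x6 → x6
  imm: (w>>0)&0x7fffff=0x4a3e6c → $4865644

x6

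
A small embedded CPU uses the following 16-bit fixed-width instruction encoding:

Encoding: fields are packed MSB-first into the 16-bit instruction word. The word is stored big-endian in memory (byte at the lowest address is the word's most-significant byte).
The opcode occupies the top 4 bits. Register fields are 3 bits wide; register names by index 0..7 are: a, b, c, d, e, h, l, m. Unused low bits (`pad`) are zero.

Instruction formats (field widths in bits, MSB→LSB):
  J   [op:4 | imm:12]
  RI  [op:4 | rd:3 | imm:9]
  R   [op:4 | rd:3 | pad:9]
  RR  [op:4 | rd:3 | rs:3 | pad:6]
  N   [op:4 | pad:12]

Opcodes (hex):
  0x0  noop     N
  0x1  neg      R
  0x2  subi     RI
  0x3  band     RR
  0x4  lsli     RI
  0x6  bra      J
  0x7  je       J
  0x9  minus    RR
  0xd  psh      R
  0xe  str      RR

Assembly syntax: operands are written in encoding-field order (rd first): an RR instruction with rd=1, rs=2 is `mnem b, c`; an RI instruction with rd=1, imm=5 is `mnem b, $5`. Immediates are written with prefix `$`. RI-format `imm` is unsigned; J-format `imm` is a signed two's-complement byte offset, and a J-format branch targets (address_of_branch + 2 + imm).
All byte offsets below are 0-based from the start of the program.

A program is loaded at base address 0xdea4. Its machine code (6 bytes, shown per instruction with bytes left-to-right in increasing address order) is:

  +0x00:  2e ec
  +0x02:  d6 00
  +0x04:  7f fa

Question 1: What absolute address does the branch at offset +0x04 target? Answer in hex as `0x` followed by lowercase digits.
[04] 7f fa → 0x7ffa
  top 4b → 0x7 → je [J]
  imm: (w>>0)&0xfff=0xffa (s12→-6) → $-6
  target = base 0xdea4 + off 0x04 + 2 + imm -6 = 0xdea4

0xdea4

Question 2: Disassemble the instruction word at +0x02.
psh d

off 0x02: read d6 00 as big → 0xd600
  top 4b → 0xd → psh [R]
  rd: (w>>9)&0x7=0x3 → d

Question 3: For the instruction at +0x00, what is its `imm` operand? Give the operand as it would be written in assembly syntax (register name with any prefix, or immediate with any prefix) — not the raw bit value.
[00] 2e ec → 0x2eec
  op=0x2eec>>12=0x2 ⇒ subi (RI)
  rd: (w>>9)&0x7=0x7 → m
  imm: (w>>0)&0x1ff=0xec → $236

$236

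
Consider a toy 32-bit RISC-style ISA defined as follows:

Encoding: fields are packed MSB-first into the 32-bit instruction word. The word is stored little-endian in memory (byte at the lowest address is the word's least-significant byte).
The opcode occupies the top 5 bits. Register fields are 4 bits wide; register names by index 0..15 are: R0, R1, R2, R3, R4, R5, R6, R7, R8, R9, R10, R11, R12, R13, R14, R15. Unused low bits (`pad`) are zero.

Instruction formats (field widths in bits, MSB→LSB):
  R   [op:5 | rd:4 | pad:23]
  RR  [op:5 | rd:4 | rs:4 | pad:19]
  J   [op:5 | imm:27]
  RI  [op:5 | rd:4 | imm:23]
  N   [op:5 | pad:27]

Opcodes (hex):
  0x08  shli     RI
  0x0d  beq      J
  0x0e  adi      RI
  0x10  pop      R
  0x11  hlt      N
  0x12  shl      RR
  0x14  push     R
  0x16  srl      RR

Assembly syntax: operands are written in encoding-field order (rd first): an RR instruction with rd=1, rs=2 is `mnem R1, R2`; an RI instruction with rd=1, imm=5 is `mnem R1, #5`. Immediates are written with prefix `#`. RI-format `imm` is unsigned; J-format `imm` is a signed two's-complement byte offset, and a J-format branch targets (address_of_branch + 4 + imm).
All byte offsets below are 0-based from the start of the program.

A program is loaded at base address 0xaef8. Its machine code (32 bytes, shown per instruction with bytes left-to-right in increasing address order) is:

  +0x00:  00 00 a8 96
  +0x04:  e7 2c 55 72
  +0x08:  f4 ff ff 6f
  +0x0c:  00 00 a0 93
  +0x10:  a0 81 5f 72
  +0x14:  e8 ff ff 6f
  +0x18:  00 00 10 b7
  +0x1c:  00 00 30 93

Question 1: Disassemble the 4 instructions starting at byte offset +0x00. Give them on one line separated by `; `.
shl R13, R5; adi R4, #5582055; beq #-12; shl R7, R4

[00] 00 00 a8 96 → 0x96a80000
  opcode bits[31:27]=0x12: shl/RR
  [26:23] rd=13 = R13
  [22:19] rs=5 = R5
[04] e7 2c 55 72 → 0x72552ce7
  opcode bits[31:27]=0xe: adi/RI
  [26:23] rd=4 = R4
  [22:0] imm=5582055 = #5582055
[08] f4 ff ff 6f → 0x6ffffff4
  opcode bits[31:27]=0xd: beq/J
  [26:0] imm=134217716 (s27→-12) = #-12
[0c] 00 00 a0 93 → 0x93a00000
  opcode bits[31:27]=0x12: shl/RR
  [26:23] rd=7 = R7
  [22:19] rs=4 = R4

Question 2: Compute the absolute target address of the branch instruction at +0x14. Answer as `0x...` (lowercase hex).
[14] e8 ff ff 6f → 0x6fffffe8
  top 5b → 0xd → beq [J]
  imm@[26:0]=0x7ffffe8 (s27→-24) ⇒ #-24
  target = base 0xaef8 + off 0x14 + 4 + imm -24 = 0xaef8

0xaef8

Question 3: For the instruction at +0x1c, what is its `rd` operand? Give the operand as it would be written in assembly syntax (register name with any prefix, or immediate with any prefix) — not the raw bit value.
[1c] 00 00 30 93 → 0x93300000
  op=0x93300000>>27=0x12 ⇒ shl (RR)
  rd: (w>>23)&0xf=0x6 → R6
  rs: (w>>19)&0xf=0x6 → R6

R6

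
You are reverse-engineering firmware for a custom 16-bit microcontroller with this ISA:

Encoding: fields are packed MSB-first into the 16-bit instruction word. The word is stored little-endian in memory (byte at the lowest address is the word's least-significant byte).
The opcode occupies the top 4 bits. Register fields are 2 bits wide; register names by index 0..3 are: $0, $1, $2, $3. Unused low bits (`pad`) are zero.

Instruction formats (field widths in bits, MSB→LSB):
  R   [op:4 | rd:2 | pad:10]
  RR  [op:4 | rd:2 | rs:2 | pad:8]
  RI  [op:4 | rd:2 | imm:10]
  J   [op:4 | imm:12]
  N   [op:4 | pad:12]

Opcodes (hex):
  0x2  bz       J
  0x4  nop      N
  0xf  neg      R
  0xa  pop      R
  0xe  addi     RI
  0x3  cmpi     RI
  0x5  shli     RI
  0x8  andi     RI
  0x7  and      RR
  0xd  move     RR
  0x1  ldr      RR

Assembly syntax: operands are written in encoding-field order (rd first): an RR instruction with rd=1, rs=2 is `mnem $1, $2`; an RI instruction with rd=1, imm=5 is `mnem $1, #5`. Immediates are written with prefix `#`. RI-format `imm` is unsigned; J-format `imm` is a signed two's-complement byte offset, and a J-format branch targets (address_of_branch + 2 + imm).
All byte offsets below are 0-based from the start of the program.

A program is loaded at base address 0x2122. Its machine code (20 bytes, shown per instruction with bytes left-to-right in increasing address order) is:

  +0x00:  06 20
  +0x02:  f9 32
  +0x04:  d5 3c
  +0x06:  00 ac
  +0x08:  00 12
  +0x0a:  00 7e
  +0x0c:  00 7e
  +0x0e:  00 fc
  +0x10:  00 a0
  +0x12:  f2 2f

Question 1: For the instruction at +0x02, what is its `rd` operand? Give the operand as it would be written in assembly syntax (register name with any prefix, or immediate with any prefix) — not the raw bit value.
+0x02: f9 32 ⇒ word 0x32f9 (little)
  op=0x32f9>>12=0x3 ⇒ cmpi (RI)
  rd@[11:10]=0x0 ⇒ $0
  imm@[9:0]=0x2f9 ⇒ #761

$0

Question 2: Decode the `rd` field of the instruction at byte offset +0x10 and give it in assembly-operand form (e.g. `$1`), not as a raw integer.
$0

off 0x10: read 00 a0 as little → 0xa000
  op=0xa000>>12=0xa ⇒ pop (R)
  rd@[11:10]=0x0 ⇒ $0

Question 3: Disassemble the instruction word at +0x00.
off 0x00: read 06 20 as little → 0x2006
  op=0x2006>>12=0x2 ⇒ bz (J)
  imm: (w>>0)&0xfff=0x6 → #6

bz #6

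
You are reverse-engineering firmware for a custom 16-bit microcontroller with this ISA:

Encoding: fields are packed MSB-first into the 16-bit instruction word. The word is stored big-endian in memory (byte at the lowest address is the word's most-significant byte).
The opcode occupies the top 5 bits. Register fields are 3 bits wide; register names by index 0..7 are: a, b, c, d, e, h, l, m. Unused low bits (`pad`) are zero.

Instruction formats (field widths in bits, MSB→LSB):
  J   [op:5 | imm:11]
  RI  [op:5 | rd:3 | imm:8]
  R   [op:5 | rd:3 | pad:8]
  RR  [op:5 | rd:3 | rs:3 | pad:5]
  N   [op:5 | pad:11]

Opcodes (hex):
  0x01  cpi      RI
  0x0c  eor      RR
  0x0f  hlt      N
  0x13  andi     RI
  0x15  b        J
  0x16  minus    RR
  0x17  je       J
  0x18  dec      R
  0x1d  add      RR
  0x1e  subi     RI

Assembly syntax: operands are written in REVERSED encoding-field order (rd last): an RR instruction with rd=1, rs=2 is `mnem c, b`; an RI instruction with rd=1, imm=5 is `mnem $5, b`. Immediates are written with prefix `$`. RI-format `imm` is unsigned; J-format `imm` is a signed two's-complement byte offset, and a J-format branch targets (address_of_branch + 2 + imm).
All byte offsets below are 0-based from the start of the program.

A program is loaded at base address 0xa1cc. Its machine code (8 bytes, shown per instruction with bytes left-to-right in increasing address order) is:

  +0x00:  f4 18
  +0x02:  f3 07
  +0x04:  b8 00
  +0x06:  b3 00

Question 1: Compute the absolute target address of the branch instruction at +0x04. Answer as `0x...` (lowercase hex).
0xa1d2

+0x04: b8 00 ⇒ word 0xb800 (big)
  op=0xb800>>11=0x17 ⇒ je (J)
  imm: (w>>0)&0x7ff=0x0 → $0
  target = base 0xa1cc + off 0x04 + 2 + imm 0 = 0xa1d2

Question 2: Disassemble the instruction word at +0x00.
+0x00: f4 18 ⇒ word 0xf418 (big)
  opcode bits[15:11]=0x1e: subi/RI
  [10:8] rd=4 = e
  [7:0] imm=24 = $24

subi $24, e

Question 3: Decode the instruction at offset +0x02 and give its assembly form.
subi $7, d

@+02  big-endian(f3 07) = 0xf307
  opcode bits[15:11]=0x1e: subi/RI
  rd@[10:8]=0x3 ⇒ d
  imm@[7:0]=0x7 ⇒ $7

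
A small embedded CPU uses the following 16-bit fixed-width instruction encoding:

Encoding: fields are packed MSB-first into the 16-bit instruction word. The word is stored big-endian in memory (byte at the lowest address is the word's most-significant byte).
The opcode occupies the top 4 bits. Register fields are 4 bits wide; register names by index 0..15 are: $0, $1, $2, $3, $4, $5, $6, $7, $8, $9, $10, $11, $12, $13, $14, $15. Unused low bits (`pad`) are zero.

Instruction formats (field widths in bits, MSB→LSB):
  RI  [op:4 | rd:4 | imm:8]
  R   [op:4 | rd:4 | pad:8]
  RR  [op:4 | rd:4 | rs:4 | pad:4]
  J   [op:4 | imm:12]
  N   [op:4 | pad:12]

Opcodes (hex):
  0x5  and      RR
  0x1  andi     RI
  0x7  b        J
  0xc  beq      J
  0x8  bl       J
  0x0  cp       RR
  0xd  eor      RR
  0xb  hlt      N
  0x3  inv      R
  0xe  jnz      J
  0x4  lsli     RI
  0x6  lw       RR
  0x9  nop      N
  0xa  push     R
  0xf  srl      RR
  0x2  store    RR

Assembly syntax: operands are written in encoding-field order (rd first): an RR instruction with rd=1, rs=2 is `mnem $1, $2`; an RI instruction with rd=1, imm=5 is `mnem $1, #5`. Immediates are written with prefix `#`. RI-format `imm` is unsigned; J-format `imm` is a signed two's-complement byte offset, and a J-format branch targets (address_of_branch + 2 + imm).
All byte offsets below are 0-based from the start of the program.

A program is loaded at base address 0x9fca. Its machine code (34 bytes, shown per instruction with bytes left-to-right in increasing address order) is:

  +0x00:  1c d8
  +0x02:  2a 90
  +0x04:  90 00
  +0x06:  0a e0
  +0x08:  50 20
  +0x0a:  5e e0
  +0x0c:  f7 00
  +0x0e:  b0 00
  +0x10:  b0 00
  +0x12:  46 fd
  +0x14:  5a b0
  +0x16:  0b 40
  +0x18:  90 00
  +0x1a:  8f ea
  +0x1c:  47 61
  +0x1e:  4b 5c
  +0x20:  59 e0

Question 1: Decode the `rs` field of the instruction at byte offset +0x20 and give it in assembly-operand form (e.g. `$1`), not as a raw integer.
[20] 59 e0 → 0x59e0
  opcode bits[15:12]=0x5: and/RR
  [11:8] rd=9 = $9
  [7:4] rs=14 = $14

$14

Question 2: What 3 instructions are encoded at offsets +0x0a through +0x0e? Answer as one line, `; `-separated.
and $14, $14; srl $7, $0; hlt

off 0x0a: read 5e e0 as big → 0x5ee0
  opcode bits[15:12]=0x5: and/RR
  [11:8] rd=14 = $14
  [7:4] rs=14 = $14
off 0x0c: read f7 00 as big → 0xf700
  opcode bits[15:12]=0xf: srl/RR
  [11:8] rd=7 = $7
  [7:4] rs=0 = $0
off 0x0e: read b0 00 as big → 0xb000
  opcode bits[15:12]=0xb: hlt/N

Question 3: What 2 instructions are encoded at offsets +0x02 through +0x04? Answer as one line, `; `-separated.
store $10, $9; nop

off 0x02: read 2a 90 as big → 0x2a90
  top 4b → 0x2 → store [RR]
  [11:8] rd=10 = $10
  [7:4] rs=9 = $9
off 0x04: read 90 00 as big → 0x9000
  top 4b → 0x9 → nop [N]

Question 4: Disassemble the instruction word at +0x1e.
[1e] 4b 5c → 0x4b5c
  top 4b → 0x4 → lsli [RI]
  [11:8] rd=11 = $11
  [7:0] imm=92 = #92

lsli $11, #92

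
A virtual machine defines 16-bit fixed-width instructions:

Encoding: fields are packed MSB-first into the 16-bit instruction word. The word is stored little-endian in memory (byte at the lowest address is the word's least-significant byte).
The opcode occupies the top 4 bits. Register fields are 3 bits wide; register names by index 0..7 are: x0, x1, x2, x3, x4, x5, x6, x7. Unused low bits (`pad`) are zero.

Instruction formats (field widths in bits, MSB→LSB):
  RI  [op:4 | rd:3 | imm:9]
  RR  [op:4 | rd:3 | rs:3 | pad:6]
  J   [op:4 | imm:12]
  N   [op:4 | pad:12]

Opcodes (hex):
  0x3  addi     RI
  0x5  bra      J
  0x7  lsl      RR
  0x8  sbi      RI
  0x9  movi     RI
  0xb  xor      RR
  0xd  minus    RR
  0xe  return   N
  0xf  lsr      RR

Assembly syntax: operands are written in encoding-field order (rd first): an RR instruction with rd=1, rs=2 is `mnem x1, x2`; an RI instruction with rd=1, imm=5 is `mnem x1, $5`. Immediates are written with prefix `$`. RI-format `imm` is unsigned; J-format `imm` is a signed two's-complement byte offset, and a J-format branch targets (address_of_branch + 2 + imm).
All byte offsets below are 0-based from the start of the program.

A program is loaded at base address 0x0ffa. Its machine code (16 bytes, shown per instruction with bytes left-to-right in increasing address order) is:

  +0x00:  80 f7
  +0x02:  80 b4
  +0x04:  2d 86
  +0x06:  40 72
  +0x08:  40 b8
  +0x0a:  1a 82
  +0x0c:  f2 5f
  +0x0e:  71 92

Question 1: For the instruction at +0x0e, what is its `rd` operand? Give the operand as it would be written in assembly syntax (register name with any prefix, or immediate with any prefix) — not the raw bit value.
off 0x0e: read 71 92 as little → 0x9271
  top 4b → 0x9 → movi [RI]
  rd: (w>>9)&0x7=0x1 → x1
  imm: (w>>0)&0x1ff=0x71 → $113

x1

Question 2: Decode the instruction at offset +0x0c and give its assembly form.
bra $-14

@+0c  little-endian(f2 5f) = 0x5ff2
  opcode bits[15:12]=0x5: bra/J
  [11:0] imm=4082 (s12→-14) = $-14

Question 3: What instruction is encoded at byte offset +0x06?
lsl x1, x1

@+06  little-endian(40 72) = 0x7240
  opcode bits[15:12]=0x7: lsl/RR
  rd@[11:9]=0x1 ⇒ x1
  rs@[8:6]=0x1 ⇒ x1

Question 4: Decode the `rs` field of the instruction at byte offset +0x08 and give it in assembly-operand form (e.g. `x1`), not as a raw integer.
[08] 40 b8 → 0xb840
  op=0xb840>>12=0xb ⇒ xor (RR)
  [11:9] rd=4 = x4
  [8:6] rs=1 = x1

x1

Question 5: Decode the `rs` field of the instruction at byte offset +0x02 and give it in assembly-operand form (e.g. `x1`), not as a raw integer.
off 0x02: read 80 b4 as little → 0xb480
  top 4b → 0xb → xor [RR]
  [11:9] rd=2 = x2
  [8:6] rs=2 = x2

x2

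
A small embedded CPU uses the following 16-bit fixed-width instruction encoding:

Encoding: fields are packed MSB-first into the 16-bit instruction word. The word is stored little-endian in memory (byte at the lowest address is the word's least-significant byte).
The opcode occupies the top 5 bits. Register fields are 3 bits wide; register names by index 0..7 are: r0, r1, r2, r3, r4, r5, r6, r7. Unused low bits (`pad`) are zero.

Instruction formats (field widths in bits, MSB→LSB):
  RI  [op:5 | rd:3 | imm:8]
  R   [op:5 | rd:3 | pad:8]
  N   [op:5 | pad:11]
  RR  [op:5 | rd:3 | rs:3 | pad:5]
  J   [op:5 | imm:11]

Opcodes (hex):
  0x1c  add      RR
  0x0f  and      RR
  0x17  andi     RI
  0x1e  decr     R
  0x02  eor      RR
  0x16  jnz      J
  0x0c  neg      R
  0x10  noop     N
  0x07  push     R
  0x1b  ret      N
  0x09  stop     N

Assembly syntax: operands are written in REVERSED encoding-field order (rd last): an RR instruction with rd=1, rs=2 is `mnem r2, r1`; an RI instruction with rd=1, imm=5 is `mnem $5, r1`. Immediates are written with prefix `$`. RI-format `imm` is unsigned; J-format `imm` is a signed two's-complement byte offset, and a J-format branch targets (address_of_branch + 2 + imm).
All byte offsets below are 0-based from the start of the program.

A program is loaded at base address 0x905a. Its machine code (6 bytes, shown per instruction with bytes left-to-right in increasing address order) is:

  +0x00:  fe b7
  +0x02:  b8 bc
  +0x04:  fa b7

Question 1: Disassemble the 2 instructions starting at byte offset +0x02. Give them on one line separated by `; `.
@+02  little-endian(b8 bc) = 0xbcb8
  op=0xbcb8>>11=0x17 ⇒ andi (RI)
  rd@[10:8]=0x4 ⇒ r4
  imm@[7:0]=0xb8 ⇒ $184
@+04  little-endian(fa b7) = 0xb7fa
  op=0xb7fa>>11=0x16 ⇒ jnz (J)
  imm@[10:0]=0x7fa (s11→-6) ⇒ $-6

andi $184, r4; jnz $-6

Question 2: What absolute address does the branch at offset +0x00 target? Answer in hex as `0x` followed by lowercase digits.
0x905a

[00] fe b7 → 0xb7fe
  op=0xb7fe>>11=0x16 ⇒ jnz (J)
  imm@[10:0]=0x7fe (s11→-2) ⇒ $-2
  target = base 0x905a + off 0x00 + 2 + imm -2 = 0x905a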